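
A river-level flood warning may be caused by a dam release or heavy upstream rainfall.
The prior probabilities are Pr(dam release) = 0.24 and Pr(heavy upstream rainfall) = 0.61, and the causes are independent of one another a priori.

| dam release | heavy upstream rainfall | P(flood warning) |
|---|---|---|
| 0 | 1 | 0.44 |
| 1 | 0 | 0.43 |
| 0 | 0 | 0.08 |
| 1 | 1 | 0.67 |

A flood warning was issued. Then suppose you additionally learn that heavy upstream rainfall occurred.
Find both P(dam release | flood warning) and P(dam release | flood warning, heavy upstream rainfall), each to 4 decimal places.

P(dam release | flood warning) ≈ 0.3779; P(dam release | flood warning, heavy upstream rainfall) ≈ 0.3247

P(flood warning) = 0.08*0.76*0.39 + 0.44*0.76*0.61 + 0.43*0.24*0.39 + 0.67*0.24*0.61 = 0.023712 + 0.203984 + 0.040248 + 0.098088 = 0.366032
The dam release-present share is 0.040248 + 0.098088 = 0.138336.
P(dam release | flood warning) = 0.138336 / 0.366032 ≈ 0.3779

Now also conditioning on heavy upstream rainfall=true:
By total probability over both values of dam release:
  P(flood warning | heavy upstream rainfall) = 0.44·0.76 + 0.67·0.24
        = 0.334400 + 0.160800 = 0.495200
Configurations with dam release contribute 0.160800, so
  P(dam release | flood warning, heavy upstream rainfall) = 0.160800 / 0.495200 ≈ 0.3247
— heavy upstream rainfall explains away the evidence for dam release.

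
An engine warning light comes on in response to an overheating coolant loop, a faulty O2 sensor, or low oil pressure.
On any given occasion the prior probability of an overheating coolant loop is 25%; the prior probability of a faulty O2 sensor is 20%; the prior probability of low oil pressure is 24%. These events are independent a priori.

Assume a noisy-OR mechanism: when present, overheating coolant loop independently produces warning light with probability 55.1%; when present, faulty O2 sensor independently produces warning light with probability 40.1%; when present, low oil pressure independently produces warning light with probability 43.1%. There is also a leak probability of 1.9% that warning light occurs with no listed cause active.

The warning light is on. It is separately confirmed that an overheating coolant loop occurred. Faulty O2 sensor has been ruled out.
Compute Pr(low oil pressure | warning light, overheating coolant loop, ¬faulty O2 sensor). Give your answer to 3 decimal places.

Under noisy-OR, P(warning light | causes) = 1 − (1−0.019)·∏(1−qᵢ) over the active causes.
P(warning light | overheating coolant loop, ¬faulty O2 sensor) = 0.559531*0.76 + 0.749373*0.24 = 0.425244 + 0.179850 = 0.605094
Of this, 0.179850 comes from 0.749373*0.24 (the low oil pressure=true cases).
So P(low oil pressure | warning light, overheating coolant loop, ¬faulty O2 sensor) = 0.179850/0.605094 ≈ 0.297.

Pr(low oil pressure | warning light, overheating coolant loop, ¬faulty O2 sensor) ≈ 0.297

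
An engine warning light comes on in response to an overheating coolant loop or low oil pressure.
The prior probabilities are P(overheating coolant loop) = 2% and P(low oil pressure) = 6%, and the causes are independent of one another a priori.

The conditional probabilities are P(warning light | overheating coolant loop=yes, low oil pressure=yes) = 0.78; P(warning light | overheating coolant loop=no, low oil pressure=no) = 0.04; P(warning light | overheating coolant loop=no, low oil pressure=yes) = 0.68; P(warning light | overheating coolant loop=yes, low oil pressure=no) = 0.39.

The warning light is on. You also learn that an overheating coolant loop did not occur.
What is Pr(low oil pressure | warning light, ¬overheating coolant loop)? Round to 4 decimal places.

By total probability over both values of low oil pressure:
  P(warning light | ¬overheating coolant loop) = 0.04×0.94 + 0.68×0.06
        = 0.037600 + 0.040800 = 0.078400
The terms with low oil pressure present sum to 0.040800, so
  P(low oil pressure | warning light, ¬overheating coolant loop) = 0.040800 / 0.078400 ≈ 0.5204

Pr(low oil pressure | warning light, ¬overheating coolant loop) ≈ 0.5204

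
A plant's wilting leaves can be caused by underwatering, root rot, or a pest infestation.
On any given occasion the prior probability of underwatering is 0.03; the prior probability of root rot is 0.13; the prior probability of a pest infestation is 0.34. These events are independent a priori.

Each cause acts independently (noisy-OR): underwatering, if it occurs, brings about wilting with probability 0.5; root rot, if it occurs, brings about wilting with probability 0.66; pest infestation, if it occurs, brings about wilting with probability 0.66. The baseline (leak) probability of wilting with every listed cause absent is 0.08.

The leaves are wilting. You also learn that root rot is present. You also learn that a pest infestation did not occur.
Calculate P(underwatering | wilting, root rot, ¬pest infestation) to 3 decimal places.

Under noisy-OR, P(wilting | causes) = 1 − (1−0.08)·∏(1−qᵢ) over the active causes.
P(wilting | root rot, ¬pest infestation) = 0.6872×0.97 + 0.8436×0.03 = 0.666584 + 0.025308 = 0.691892
The underwatering-present share is 0.8436×0.03 = 0.025308.
So P(underwatering | wilting, root rot, ¬pest infestation) = 0.025308/0.691892 ≈ 0.037.

P(underwatering | wilting, root rot, ¬pest infestation) ≈ 0.037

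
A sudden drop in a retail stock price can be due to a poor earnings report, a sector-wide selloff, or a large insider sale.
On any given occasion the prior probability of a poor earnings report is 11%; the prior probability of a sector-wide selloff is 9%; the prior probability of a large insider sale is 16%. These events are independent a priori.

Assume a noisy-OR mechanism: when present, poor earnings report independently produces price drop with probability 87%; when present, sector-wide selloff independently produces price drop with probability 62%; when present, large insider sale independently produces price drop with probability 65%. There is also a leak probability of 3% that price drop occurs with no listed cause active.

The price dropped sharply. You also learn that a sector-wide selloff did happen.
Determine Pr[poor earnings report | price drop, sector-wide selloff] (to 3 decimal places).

Pr[poor earnings report | price drop, sector-wide selloff] ≈ 0.150

Under noisy-OR, P(price drop | causes) = 1 − (1−0.03)·∏(1−qᵢ) over the active causes.
By total probability over the 4 (poor earnings report, large insider sale) configurations:
  P(price drop | sector-wide selloff) = 0.6314×0.89×0.84 + 0.87099×0.89×0.16 + 0.952082×0.11×0.84 + 0.983229×0.11×0.16
        = 0.472035 + 0.124029 + 0.087972 + 0.017305 = 0.701341
Configurations with poor earnings report contribute 0.105277, so
  P(poor earnings report | price drop, sector-wide selloff) = 0.105277 / 0.701341 ≈ 0.150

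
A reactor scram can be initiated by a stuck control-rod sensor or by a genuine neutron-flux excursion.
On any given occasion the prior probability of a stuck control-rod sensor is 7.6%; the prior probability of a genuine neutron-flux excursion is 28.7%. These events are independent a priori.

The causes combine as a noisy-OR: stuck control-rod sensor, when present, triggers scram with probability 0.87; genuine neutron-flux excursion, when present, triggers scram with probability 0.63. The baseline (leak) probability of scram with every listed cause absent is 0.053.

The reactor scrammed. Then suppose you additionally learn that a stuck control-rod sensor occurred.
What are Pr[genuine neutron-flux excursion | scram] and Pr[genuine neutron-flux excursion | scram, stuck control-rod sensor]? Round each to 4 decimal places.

Pr[genuine neutron-flux excursion | scram] ≈ 0.7008; Pr[genuine neutron-flux excursion | scram, stuck control-rod sensor] ≈ 0.3047

Under noisy-OR, P(scram | causes) = 1 − (1−0.053)·∏(1−qᵢ) over the active causes.
Enumerate the 4 (stuck control-rod sensor, genuine neutron-flux excursion) configurations and weight by the priors:
  P(scram) = 0.053·0.924·0.713 + 0.64961·0.924·0.287 + 0.87689·0.076·0.713 + 0.954449·0.076·0.287
        = 0.034917 + 0.172269 + 0.047517 + 0.020818 = 0.275521
Configurations with genuine neutron-flux excursion contribute 0.193087, so
  P(genuine neutron-flux excursion | scram) = 0.193087 / 0.275521 ≈ 0.7008

Now also conditioning on stuck control-rod sensor=true:
Sum P(scram|·) weighted by the priors over both values of genuine neutron-flux excursion:
  P(scram | stuck control-rod sensor) = 0.87689*0.713 + 0.954449*0.287
        = 0.625223 + 0.273927 = 0.899150
Keeping only the genuine neutron-flux excursion-present terms gives 0.273927, so
  P(genuine neutron-flux excursion | scram, stuck control-rod sensor) = 0.273927 / 0.899150 ≈ 0.3047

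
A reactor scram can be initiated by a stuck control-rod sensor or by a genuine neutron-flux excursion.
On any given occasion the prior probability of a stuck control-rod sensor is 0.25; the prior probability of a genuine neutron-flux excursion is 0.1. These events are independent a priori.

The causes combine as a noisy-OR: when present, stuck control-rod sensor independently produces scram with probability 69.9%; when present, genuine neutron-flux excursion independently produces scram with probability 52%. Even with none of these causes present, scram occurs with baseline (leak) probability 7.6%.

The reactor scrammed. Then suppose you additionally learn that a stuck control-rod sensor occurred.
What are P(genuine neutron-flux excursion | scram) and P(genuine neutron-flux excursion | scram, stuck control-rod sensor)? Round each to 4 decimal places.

P(genuine neutron-flux excursion | scram) ≈ 0.2288; P(genuine neutron-flux excursion | scram, stuck control-rod sensor) ≈ 0.1177

Under noisy-OR, P(scram | causes) = 1 − (1−0.076)·∏(1−qᵢ) over the active causes.
For the numerator, keep only genuine neutron-flux excursion=true terms: 0.041736 + 0.021663 = 0.063399
The normalizing constant is 0.076*0.75*0.9 + 0.55648*0.75*0.1 + 0.721876*0.25*0.9 + 0.8665*0.25*0.1 = 0.277121
Posterior = 0.063399 / 0.277121 ≈ 0.2288

Now also conditioning on stuck control-rod sensor=true:
Weight on genuine neutron-flux excursion=true, given the evidence: 0.8665×0.1 = 0.086650
The normalizing constant is 0.721876×0.9 + 0.8665×0.1 = 0.736338
Posterior = 0.086650 / 0.736338 ≈ 0.1177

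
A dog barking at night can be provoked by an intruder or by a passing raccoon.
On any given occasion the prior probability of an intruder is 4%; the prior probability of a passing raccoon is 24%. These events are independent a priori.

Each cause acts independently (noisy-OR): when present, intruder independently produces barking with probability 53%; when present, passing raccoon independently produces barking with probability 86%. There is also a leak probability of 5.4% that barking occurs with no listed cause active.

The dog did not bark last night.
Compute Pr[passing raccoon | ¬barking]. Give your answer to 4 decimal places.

Pr[passing raccoon | ¬barking] ≈ 0.0423

Under noisy-OR, P(barking | causes) = 1 − (1−0.054)·∏(1−qᵢ) over the active causes.
For the numerator, keep only passing raccoon=true terms: 0.030514 + 0.000598 = 0.031112
The normalizing constant is 0.946*0.96*0.76 + 0.13244*0.96*0.24 + 0.44462*0.04*0.76 + 0.062247*0.04*0.24 = 0.734830
Posterior = 0.031112 / 0.734830 ≈ 0.0423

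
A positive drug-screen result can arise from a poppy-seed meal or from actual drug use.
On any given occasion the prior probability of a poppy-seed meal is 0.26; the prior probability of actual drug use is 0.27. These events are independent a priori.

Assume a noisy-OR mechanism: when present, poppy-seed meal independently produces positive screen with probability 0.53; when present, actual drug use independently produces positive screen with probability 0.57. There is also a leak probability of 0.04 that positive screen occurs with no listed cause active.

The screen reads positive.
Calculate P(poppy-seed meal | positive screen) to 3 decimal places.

Under noisy-OR, P(positive screen | causes) = 1 − (1−0.04)·∏(1−qᵢ) over the active causes.
By total probability over the 4 (poppy-seed meal, actual drug use) configurations:
  P(positive screen) = 0.04×0.74×0.73 + 0.5872×0.74×0.27 + 0.5488×0.26×0.73 + 0.805984×0.26×0.27
        = 0.021608 + 0.117323 + 0.104162 + 0.056580 = 0.299673
The terms with poppy-seed meal present sum to 0.160742, so
  P(poppy-seed meal | positive screen) = 0.160742 / 0.299673 ≈ 0.536

P(poppy-seed meal | positive screen) ≈ 0.536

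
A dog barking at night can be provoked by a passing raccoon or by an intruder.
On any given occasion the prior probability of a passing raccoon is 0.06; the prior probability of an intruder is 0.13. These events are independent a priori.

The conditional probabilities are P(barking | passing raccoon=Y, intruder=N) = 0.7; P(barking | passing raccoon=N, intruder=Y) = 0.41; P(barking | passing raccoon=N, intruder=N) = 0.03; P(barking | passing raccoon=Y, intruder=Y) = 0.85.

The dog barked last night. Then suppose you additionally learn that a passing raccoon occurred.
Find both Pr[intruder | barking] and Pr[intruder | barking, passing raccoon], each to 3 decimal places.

For the numerator, keep only intruder=true terms: 0.050102 + 0.006630 = 0.056732
Denominator P(barking): 0.03*0.94*0.87 + 0.41*0.94*0.13 + 0.7*0.06*0.87 + 0.85*0.06*0.13 = 0.117806
P(intruder | barking) = 0.056732/0.117806 ≈ 0.482

Now condition on the additional information:
Numerator (weight on configurations with intruder): 0.85·0.13 = 0.110500
Normalizer over all consistent configurations: 0.7·0.87 + 0.85·0.13 = 0.719500
P(intruder | barking, passing raccoon) = 0.110500/0.719500 ≈ 0.154

Pr[intruder | barking] ≈ 0.482; Pr[intruder | barking, passing raccoon] ≈ 0.154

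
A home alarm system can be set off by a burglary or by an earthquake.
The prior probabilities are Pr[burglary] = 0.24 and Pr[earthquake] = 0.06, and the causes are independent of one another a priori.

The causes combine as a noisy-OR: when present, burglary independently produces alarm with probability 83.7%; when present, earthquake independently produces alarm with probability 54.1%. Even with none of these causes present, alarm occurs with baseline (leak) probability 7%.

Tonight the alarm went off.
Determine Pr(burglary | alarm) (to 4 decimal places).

Under noisy-OR, P(alarm | causes) = 1 − (1−0.07)·∏(1−qᵢ) over the active causes.
Sum P(alarm|·) weighted by the priors over the 4 (burglary, earthquake) configurations:
  P(alarm) = 0.07*0.76*0.94 + 0.57313*0.76*0.06 + 0.84841*0.24*0.94 + 0.93042*0.24*0.06
        = 0.050008 + 0.026135 + 0.191401 + 0.013398 = 0.280942
Configurations with burglary contribute 0.204799, so
  P(burglary | alarm) = 0.204799 / 0.280942 ≈ 0.7290

Pr(burglary | alarm) ≈ 0.7290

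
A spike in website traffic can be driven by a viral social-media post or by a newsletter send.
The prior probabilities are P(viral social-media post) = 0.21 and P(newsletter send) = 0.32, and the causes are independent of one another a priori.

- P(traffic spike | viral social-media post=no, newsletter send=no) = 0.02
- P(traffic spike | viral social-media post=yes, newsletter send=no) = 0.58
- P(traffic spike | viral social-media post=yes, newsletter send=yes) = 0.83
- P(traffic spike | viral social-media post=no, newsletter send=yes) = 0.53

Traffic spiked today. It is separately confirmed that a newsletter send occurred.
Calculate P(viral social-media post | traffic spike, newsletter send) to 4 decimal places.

P(viral social-media post | traffic spike, newsletter send) ≈ 0.2939

For the numerator, keep only viral social-media post=true terms: 0.83*0.21 = 0.174300
Denominator P(traffic spike | newsletter send): 0.53*0.79 + 0.83*0.21 = 0.593000
Posterior = 0.174300 / 0.593000 ≈ 0.2939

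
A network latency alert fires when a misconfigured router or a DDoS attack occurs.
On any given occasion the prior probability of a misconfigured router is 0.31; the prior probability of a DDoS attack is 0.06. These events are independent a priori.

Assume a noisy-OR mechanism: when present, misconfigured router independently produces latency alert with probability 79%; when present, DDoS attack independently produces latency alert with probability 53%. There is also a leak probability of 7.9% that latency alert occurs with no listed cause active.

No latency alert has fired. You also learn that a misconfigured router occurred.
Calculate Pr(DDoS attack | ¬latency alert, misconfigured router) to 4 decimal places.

Pr(DDoS attack | ¬latency alert, misconfigured router) ≈ 0.0291

Under noisy-OR, P(latency alert | causes) = 1 − (1−0.079)·∏(1−qᵢ) over the active causes.
Numerator (weight on configurations with DDoS attack): 0.090903*0.06 = 0.005454
The normalizing constant is 0.19341*0.94 + 0.090903*0.06 = 0.187259
P(DDoS attack | ¬latency alert, misconfigured router) = 0.005454/0.187259 ≈ 0.0291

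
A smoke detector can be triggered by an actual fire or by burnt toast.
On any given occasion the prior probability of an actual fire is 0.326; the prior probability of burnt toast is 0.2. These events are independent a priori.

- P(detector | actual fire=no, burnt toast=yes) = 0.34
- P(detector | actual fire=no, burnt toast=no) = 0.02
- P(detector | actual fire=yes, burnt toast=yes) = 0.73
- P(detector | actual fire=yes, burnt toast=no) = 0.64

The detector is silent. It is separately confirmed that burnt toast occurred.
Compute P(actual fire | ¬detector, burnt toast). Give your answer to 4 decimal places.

For the numerator, keep only actual fire=true terms: 0.27×0.326 = 0.088020
The normalizing constant is 0.66×0.674 + 0.27×0.326 = 0.532860
P(actual fire | ¬detector, burnt toast) = 0.088020/0.532860 ≈ 0.1652

P(actual fire | ¬detector, burnt toast) ≈ 0.1652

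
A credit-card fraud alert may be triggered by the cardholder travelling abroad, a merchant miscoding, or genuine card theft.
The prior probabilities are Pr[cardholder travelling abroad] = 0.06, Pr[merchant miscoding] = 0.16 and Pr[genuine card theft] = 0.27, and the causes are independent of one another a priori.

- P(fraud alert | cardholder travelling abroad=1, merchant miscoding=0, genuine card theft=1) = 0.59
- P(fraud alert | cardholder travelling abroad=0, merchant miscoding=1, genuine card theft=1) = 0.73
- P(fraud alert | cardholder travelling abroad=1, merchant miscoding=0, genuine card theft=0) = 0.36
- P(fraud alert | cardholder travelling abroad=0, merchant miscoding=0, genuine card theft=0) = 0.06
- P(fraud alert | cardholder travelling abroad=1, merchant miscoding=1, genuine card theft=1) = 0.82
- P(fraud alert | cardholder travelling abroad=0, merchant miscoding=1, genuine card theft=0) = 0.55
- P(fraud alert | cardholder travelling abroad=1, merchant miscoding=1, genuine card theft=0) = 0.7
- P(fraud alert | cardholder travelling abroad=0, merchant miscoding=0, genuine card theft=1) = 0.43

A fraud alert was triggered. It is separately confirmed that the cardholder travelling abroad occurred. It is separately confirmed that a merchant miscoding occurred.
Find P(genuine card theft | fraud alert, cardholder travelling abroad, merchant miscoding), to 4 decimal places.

Weight on genuine card theft=true, given the evidence: 0.82*0.27 = 0.221400
Normalizer over all consistent configurations: 0.7*0.73 + 0.82*0.27 = 0.732400
P(genuine card theft | fraud alert, cardholder travelling abroad, merchant miscoding) = 0.221400/0.732400 ≈ 0.3023

P(genuine card theft | fraud alert, cardholder travelling abroad, merchant miscoding) ≈ 0.3023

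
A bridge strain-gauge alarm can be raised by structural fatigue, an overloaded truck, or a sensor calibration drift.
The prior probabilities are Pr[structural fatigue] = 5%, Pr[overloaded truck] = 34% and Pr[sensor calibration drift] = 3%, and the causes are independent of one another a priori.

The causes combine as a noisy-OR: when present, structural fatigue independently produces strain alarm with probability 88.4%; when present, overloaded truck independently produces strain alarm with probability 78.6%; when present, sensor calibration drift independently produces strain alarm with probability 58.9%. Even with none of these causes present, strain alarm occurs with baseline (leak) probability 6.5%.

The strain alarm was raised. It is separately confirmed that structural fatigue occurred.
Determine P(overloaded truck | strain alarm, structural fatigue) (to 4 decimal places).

P(overloaded truck | strain alarm, structural fatigue) ≈ 0.3604

Under noisy-OR, P(strain alarm | causes) = 1 − (1−0.065)·∏(1−qᵢ) over the active causes.
Numerator (weight on configurations with overloaded truck): 0.322145 + 0.010103 = 0.332248
Normalizer over all consistent configurations: 0.89154·0.66·0.97 + 0.955423·0.66·0.03 + 0.97679·0.34·0.97 + 0.990461·0.34·0.03 = 0.921929
P(overloaded truck | strain alarm, structural fatigue) = 0.332248/0.921929 ≈ 0.3604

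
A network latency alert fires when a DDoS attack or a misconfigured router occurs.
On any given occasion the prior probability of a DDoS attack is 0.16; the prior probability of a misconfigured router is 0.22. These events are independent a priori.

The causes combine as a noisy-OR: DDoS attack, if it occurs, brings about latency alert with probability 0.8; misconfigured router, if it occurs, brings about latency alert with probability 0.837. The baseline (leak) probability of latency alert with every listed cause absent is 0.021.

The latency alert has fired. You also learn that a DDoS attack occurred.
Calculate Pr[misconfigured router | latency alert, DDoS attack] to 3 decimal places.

Pr[misconfigured router | latency alert, DDoS attack] ≈ 0.253

Under noisy-OR, P(latency alert | causes) = 1 − (1−0.021)·∏(1−qᵢ) over the active causes.
P(latency alert | DDoS attack) = 0.8042·0.78 + 0.968085·0.22 = 0.627276 + 0.212979 = 0.840255
Restricting to configurations with misconfigured router present: 0.968085·0.22 = 0.212979.
Hence the posterior is 0.212979/0.840255 ≈ 0.253.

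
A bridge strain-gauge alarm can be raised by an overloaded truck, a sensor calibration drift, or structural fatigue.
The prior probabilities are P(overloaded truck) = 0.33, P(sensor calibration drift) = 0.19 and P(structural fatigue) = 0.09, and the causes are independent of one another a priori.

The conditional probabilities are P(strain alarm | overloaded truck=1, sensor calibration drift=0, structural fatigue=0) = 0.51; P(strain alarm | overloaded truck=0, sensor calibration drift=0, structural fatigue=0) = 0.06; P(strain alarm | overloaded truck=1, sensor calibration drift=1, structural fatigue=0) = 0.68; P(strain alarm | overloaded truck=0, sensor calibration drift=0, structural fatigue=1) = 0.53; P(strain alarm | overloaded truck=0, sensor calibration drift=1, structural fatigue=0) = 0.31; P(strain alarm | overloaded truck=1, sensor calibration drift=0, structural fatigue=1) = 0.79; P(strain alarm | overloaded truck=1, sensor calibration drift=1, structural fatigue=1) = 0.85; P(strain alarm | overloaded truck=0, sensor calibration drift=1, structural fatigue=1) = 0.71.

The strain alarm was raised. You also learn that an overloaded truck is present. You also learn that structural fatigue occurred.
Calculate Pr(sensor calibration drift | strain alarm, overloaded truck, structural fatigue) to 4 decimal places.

Pr(sensor calibration drift | strain alarm, overloaded truck, structural fatigue) ≈ 0.2015

Enumerate both values of sensor calibration drift and weight by the priors:
  P(strain alarm | overloaded truck, structural fatigue) = 0.79·0.81 + 0.85·0.19
        = 0.639900 + 0.161500 = 0.801400
Configurations with sensor calibration drift contribute 0.161500, so
  P(sensor calibration drift | strain alarm, overloaded truck, structural fatigue) = 0.161500 / 0.801400 ≈ 0.2015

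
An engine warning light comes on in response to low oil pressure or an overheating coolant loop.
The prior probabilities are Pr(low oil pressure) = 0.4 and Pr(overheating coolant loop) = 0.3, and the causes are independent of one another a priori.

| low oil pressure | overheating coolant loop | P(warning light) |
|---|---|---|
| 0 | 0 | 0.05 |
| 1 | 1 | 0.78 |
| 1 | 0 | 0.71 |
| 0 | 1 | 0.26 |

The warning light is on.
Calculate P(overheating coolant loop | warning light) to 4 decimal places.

P(overheating coolant loop | warning light) ≈ 0.3898

By total probability over the 4 (low oil pressure, overheating coolant loop) configurations:
  P(warning light) = 0.05*0.6*0.7 + 0.26*0.6*0.3 + 0.71*0.4*0.7 + 0.78*0.4*0.3
        = 0.021000 + 0.046800 + 0.198800 + 0.093600 = 0.360200
The terms with overheating coolant loop present sum to 0.140400, so
  P(overheating coolant loop | warning light) = 0.140400 / 0.360200 ≈ 0.3898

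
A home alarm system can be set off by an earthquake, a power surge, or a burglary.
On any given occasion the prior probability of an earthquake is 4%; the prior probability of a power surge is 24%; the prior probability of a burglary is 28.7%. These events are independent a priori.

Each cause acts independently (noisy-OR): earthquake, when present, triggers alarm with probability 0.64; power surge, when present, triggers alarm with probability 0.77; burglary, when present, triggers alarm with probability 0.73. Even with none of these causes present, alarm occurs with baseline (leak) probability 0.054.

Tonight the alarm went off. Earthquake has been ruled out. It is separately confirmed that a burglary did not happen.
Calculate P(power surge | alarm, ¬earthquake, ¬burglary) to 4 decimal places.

Under noisy-OR, P(alarm | causes) = 1 − (1−0.054)·∏(1−qᵢ) over the active causes.
P(alarm | ¬earthquake, ¬burglary) = 0.054*0.76 + 0.78242*0.24 = 0.041040 + 0.187781 = 0.228821
Of this, 0.187781 comes from 0.78242*0.24 (the power surge=true cases).
So P(power surge | alarm, ¬earthquake, ¬burglary) = 0.187781/0.228821 ≈ 0.8206.

P(power surge | alarm, ¬earthquake, ¬burglary) ≈ 0.8206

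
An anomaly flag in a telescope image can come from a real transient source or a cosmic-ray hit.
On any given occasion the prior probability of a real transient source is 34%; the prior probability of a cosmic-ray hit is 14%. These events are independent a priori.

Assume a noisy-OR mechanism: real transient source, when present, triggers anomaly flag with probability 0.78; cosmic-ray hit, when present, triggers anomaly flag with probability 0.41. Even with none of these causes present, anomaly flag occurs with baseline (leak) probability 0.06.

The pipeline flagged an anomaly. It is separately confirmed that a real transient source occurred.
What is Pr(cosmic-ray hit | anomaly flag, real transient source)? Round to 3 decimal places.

Under noisy-OR, P(anomaly flag | causes) = 1 − (1−0.06)·∏(1−qᵢ) over the active causes.
P(anomaly flag | real transient source) = 0.7932×0.86 + 0.877988×0.14 = 0.682152 + 0.122918 = 0.805070
Of this, 0.122918 comes from 0.877988×0.14 (the cosmic-ray hit=true cases).
Hence the posterior is 0.122918/0.805070 ≈ 0.153.

Pr(cosmic-ray hit | anomaly flag, real transient source) ≈ 0.153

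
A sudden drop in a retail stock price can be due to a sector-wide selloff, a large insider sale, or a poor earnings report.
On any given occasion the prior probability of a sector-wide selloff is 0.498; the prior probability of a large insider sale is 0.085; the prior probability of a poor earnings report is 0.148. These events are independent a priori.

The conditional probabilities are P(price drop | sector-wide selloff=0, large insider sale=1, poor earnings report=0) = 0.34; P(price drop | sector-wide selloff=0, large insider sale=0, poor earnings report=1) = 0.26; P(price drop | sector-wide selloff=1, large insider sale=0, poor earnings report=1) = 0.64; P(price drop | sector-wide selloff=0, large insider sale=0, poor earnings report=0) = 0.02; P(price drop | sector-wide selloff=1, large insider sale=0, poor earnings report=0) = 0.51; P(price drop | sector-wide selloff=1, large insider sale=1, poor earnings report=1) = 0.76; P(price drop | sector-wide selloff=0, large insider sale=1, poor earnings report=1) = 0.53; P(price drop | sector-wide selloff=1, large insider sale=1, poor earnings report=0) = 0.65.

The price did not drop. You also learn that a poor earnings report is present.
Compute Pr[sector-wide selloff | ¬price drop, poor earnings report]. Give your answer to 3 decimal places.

Numerator (weight on configurations with sector-wide selloff): 0.164041 + 0.010159 = 0.174200
Normalizer over all consistent configurations: 0.74·0.502·0.915 + 0.47·0.502·0.085 + 0.36·0.498·0.915 + 0.24·0.498·0.085 = 0.534159
Posterior = 0.174200 / 0.534159 ≈ 0.326

Pr[sector-wide selloff | ¬price drop, poor earnings report] ≈ 0.326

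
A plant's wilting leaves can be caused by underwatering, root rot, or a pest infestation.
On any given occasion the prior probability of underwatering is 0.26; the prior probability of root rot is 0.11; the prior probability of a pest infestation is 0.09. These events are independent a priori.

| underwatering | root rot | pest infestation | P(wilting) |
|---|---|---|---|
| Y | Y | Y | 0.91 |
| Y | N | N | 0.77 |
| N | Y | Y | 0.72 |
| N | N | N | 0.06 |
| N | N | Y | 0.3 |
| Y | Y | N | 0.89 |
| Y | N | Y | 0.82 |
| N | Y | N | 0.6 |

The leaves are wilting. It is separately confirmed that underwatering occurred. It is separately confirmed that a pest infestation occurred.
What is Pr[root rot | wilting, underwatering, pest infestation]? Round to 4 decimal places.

Pr[root rot | wilting, underwatering, pest infestation] ≈ 0.1206

P(wilting | underwatering, pest infestation) = 0.82·0.89 + 0.91·0.11 = 0.729800 + 0.100100 = 0.829900
The root rot-present share is 0.91·0.11 = 0.100100.
P(root rot | wilting, underwatering, pest infestation) = 0.100100 / 0.829900 ≈ 0.1206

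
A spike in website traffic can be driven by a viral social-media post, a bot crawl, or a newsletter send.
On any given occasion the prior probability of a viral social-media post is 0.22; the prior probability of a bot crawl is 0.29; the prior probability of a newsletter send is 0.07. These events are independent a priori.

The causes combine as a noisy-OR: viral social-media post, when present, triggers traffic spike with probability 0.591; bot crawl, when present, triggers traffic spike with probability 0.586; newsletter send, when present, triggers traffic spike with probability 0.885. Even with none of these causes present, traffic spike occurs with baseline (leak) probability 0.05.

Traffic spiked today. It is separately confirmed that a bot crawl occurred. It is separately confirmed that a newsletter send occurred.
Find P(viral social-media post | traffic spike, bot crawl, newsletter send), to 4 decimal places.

P(viral social-media post | traffic spike, bot crawl, newsletter send) ≈ 0.2248

Under noisy-OR, P(traffic spike | causes) = 1 − (1−0.05)·∏(1−qᵢ) over the active causes.
For the numerator, keep only viral social-media post=true terms: 0.981501×0.22 = 0.215930
Denominator P(traffic spike | bot crawl, newsletter send): 0.95477×0.78 + 0.981501×0.22 = 0.960651
Posterior = 0.215930 / 0.960651 ≈ 0.2248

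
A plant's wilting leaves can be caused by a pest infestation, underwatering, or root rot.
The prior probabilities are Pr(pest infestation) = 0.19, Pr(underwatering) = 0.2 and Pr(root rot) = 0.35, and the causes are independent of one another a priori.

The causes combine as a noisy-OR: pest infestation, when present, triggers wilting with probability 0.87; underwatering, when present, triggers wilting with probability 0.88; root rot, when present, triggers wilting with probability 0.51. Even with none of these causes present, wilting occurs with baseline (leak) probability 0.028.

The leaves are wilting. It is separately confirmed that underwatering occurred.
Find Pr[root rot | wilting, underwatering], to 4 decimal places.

Pr[root rot | wilting, underwatering] ≈ 0.3623

Under noisy-OR, P(wilting | causes) = 1 − (1−0.028)·∏(1−qᵢ) over the active causes.
By total probability over the 4 (pest infestation, root rot) configurations:
  P(wilting | underwatering) = 0.88336*0.81*0.65 + 0.942846*0.81*0.35 + 0.984837*0.19*0.65 + 0.99257*0.19*0.35
        = 0.465089 + 0.267297 + 0.121627 + 0.066006 = 0.920019
Keeping only the root rot-present terms gives 0.333303, so
  P(root rot | wilting, underwatering) = 0.333303 / 0.920019 ≈ 0.3623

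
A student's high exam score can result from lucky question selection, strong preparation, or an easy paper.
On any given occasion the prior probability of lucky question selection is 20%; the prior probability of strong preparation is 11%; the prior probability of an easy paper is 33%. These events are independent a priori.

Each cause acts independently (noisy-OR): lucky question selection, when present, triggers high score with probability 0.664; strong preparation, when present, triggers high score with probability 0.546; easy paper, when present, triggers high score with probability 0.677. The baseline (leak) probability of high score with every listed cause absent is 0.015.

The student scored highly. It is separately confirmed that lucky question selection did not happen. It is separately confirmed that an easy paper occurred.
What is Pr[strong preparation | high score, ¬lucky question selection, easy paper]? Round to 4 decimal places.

Pr[strong preparation | high score, ¬lucky question selection, easy paper] ≈ 0.1343

Under noisy-OR, P(high score | causes) = 1 − (1−0.015)·∏(1−qᵢ) over the active causes.
Enumerate both values of strong preparation and weight by the priors:
  P(high score | ¬lucky question selection, easy paper) = 0.681845×0.89 + 0.855558×0.11
        = 0.606842 + 0.094111 = 0.700953
Configurations with strong preparation contribute 0.094111, so
  P(strong preparation | high score, ¬lucky question selection, easy paper) = 0.094111 / 0.700953 ≈ 0.1343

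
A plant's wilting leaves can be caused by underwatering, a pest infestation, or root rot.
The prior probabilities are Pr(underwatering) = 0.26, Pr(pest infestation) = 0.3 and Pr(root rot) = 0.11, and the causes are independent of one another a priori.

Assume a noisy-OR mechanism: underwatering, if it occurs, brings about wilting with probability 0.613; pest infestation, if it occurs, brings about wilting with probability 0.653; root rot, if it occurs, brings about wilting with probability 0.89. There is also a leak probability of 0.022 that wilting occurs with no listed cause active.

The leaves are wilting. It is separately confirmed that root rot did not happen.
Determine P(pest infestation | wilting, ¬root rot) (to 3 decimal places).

Under noisy-OR, P(wilting | causes) = 1 − (1−0.022)·∏(1−qᵢ) over the active causes.
Sum P(wilting|·) weighted by the priors over the 4 (underwatering, pest infestation) configurations:
  P(wilting | ¬root rot) = 0.022×0.74×0.7 + 0.660634×0.74×0.3 + 0.621514×0.26×0.7 + 0.868665×0.26×0.3
        = 0.011396 + 0.146661 + 0.113116 + 0.067756 = 0.338929
The terms with pest infestation present sum to 0.214417, so
  P(pest infestation | wilting, ¬root rot) = 0.214417 / 0.338929 ≈ 0.633

P(pest infestation | wilting, ¬root rot) ≈ 0.633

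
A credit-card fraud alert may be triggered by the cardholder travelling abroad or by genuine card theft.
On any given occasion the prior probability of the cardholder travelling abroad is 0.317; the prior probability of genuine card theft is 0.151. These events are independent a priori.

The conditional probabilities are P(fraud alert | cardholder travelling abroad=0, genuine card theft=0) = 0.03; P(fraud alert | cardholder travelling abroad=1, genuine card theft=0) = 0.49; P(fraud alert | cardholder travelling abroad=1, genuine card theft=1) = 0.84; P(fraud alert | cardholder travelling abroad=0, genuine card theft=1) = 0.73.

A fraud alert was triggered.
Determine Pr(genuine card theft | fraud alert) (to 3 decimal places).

Pr(genuine card theft | fraud alert) ≈ 0.436

Numerator (weight on configurations with genuine card theft): 0.075287 + 0.040208 = 0.115495
The normalizing constant is 0.03×0.683×0.849 + 0.73×0.683×0.151 + 0.49×0.317×0.849 + 0.84×0.317×0.151 = 0.264766
Posterior = 0.115495 / 0.264766 ≈ 0.436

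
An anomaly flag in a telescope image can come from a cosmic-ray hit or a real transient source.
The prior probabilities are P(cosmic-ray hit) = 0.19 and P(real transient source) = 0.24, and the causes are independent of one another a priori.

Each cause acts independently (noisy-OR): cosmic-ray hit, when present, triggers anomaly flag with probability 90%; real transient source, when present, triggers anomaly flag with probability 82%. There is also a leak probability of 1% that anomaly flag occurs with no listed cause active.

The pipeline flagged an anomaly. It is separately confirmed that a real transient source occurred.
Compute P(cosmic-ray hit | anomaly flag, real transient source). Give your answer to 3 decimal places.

P(cosmic-ray hit | anomaly flag, real transient source) ≈ 0.219

Under noisy-OR, P(anomaly flag | causes) = 1 − (1−0.01)·∏(1−qᵢ) over the active causes.
P(anomaly flag | real transient source) = 0.8218·0.81 + 0.98218·0.19 = 0.665658 + 0.186614 = 0.852272
The cosmic-ray hit-present share is 0.98218·0.19 = 0.186614.
Hence the posterior is 0.186614/0.852272 ≈ 0.219.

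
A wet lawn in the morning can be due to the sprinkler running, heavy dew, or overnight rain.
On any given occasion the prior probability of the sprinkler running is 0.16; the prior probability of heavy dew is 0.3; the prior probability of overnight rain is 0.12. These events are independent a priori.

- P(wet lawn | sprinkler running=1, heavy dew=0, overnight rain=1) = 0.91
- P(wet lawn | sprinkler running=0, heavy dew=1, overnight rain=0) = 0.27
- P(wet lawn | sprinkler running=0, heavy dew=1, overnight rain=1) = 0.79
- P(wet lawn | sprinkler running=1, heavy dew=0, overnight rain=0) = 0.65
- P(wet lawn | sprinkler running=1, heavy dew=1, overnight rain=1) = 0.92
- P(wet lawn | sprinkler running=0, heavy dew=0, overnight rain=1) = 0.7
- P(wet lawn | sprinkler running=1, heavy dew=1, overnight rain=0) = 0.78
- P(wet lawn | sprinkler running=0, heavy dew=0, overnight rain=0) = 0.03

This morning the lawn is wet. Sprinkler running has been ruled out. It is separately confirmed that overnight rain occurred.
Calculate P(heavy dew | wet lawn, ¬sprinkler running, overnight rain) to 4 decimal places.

P(wet lawn | ¬sprinkler running, overnight rain) = 0.7×0.7 + 0.79×0.3 = 0.490000 + 0.237000 = 0.727000
The heavy dew-present share is 0.79×0.3 = 0.237000.
P(heavy dew | wet lawn, ¬sprinkler running, overnight rain) = 0.237000 / 0.727000 ≈ 0.3260

P(heavy dew | wet lawn, ¬sprinkler running, overnight rain) ≈ 0.3260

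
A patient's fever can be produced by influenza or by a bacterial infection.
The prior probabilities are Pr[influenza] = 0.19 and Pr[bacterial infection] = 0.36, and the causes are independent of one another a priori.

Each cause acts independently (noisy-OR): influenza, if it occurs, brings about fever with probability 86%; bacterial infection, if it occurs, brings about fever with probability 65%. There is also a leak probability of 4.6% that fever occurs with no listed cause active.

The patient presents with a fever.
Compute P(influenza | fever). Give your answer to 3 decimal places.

Under noisy-OR, P(fever | causes) = 1 − (1−0.046)·∏(1−qᵢ) over the active causes.
Numerator (weight on configurations with influenza): 0.105359 + 0.065203 = 0.170562
Denominator P(fever): 0.046*0.81*0.64 + 0.6661*0.81*0.36 + 0.86644*0.19*0.64 + 0.953254*0.19*0.36 = 0.388643
P(influenza | fever) = 0.170562/0.388643 ≈ 0.439

P(influenza | fever) ≈ 0.439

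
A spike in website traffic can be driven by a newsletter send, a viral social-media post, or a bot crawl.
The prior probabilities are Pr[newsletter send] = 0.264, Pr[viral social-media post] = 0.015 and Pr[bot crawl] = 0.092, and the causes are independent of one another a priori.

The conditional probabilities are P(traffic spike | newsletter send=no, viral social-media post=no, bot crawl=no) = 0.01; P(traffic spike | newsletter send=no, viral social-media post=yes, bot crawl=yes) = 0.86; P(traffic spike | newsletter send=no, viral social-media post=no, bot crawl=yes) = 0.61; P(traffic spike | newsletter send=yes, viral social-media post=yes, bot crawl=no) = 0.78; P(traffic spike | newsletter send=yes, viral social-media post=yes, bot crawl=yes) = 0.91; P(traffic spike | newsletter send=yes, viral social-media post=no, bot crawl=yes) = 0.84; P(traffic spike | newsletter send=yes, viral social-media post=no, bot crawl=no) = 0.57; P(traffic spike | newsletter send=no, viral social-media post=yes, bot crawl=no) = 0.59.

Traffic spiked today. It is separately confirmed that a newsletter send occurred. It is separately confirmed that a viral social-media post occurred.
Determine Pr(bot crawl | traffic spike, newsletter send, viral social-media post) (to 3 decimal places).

Sum P(traffic spike|·) weighted by the priors over both values of bot crawl:
  P(traffic spike | newsletter send, viral social-media post) = 0.78·0.908 + 0.91·0.092
        = 0.708240 + 0.083720 = 0.791960
The terms with bot crawl present sum to 0.083720, so
  P(bot crawl | traffic spike, newsletter send, viral social-media post) = 0.083720 / 0.791960 ≈ 0.106

Pr(bot crawl | traffic spike, newsletter send, viral social-media post) ≈ 0.106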